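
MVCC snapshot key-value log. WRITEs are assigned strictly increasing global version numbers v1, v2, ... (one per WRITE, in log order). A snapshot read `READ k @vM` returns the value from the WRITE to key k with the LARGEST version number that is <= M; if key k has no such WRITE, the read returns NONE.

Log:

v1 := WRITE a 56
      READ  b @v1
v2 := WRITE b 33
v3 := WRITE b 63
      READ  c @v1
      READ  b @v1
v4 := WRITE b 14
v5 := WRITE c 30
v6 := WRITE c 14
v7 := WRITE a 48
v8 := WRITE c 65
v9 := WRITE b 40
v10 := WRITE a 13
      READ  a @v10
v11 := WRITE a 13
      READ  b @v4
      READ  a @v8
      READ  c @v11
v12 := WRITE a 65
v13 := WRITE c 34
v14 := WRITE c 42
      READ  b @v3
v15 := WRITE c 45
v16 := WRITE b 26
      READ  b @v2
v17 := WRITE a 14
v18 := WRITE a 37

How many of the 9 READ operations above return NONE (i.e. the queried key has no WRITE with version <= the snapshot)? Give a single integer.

Answer: 3

Derivation:
v1: WRITE a=56  (a history now [(1, 56)])
READ b @v1: history=[] -> no version <= 1 -> NONE
v2: WRITE b=33  (b history now [(2, 33)])
v3: WRITE b=63  (b history now [(2, 33), (3, 63)])
READ c @v1: history=[] -> no version <= 1 -> NONE
READ b @v1: history=[(2, 33), (3, 63)] -> no version <= 1 -> NONE
v4: WRITE b=14  (b history now [(2, 33), (3, 63), (4, 14)])
v5: WRITE c=30  (c history now [(5, 30)])
v6: WRITE c=14  (c history now [(5, 30), (6, 14)])
v7: WRITE a=48  (a history now [(1, 56), (7, 48)])
v8: WRITE c=65  (c history now [(5, 30), (6, 14), (8, 65)])
v9: WRITE b=40  (b history now [(2, 33), (3, 63), (4, 14), (9, 40)])
v10: WRITE a=13  (a history now [(1, 56), (7, 48), (10, 13)])
READ a @v10: history=[(1, 56), (7, 48), (10, 13)] -> pick v10 -> 13
v11: WRITE a=13  (a history now [(1, 56), (7, 48), (10, 13), (11, 13)])
READ b @v4: history=[(2, 33), (3, 63), (4, 14), (9, 40)] -> pick v4 -> 14
READ a @v8: history=[(1, 56), (7, 48), (10, 13), (11, 13)] -> pick v7 -> 48
READ c @v11: history=[(5, 30), (6, 14), (8, 65)] -> pick v8 -> 65
v12: WRITE a=65  (a history now [(1, 56), (7, 48), (10, 13), (11, 13), (12, 65)])
v13: WRITE c=34  (c history now [(5, 30), (6, 14), (8, 65), (13, 34)])
v14: WRITE c=42  (c history now [(5, 30), (6, 14), (8, 65), (13, 34), (14, 42)])
READ b @v3: history=[(2, 33), (3, 63), (4, 14), (9, 40)] -> pick v3 -> 63
v15: WRITE c=45  (c history now [(5, 30), (6, 14), (8, 65), (13, 34), (14, 42), (15, 45)])
v16: WRITE b=26  (b history now [(2, 33), (3, 63), (4, 14), (9, 40), (16, 26)])
READ b @v2: history=[(2, 33), (3, 63), (4, 14), (9, 40), (16, 26)] -> pick v2 -> 33
v17: WRITE a=14  (a history now [(1, 56), (7, 48), (10, 13), (11, 13), (12, 65), (17, 14)])
v18: WRITE a=37  (a history now [(1, 56), (7, 48), (10, 13), (11, 13), (12, 65), (17, 14), (18, 37)])
Read results in order: ['NONE', 'NONE', 'NONE', '13', '14', '48', '65', '63', '33']
NONE count = 3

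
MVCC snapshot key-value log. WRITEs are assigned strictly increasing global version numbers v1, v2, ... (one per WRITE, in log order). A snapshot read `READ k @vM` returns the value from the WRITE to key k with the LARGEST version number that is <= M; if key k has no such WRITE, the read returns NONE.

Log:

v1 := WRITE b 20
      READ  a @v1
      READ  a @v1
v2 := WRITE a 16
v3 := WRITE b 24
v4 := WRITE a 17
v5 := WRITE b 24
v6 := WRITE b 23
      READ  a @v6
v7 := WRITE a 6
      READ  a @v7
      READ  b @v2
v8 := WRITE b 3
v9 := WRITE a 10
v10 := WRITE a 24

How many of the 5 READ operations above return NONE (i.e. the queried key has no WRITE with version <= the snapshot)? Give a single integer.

v1: WRITE b=20  (b history now [(1, 20)])
READ a @v1: history=[] -> no version <= 1 -> NONE
READ a @v1: history=[] -> no version <= 1 -> NONE
v2: WRITE a=16  (a history now [(2, 16)])
v3: WRITE b=24  (b history now [(1, 20), (3, 24)])
v4: WRITE a=17  (a history now [(2, 16), (4, 17)])
v5: WRITE b=24  (b history now [(1, 20), (3, 24), (5, 24)])
v6: WRITE b=23  (b history now [(1, 20), (3, 24), (5, 24), (6, 23)])
READ a @v6: history=[(2, 16), (4, 17)] -> pick v4 -> 17
v7: WRITE a=6  (a history now [(2, 16), (4, 17), (7, 6)])
READ a @v7: history=[(2, 16), (4, 17), (7, 6)] -> pick v7 -> 6
READ b @v2: history=[(1, 20), (3, 24), (5, 24), (6, 23)] -> pick v1 -> 20
v8: WRITE b=3  (b history now [(1, 20), (3, 24), (5, 24), (6, 23), (8, 3)])
v9: WRITE a=10  (a history now [(2, 16), (4, 17), (7, 6), (9, 10)])
v10: WRITE a=24  (a history now [(2, 16), (4, 17), (7, 6), (9, 10), (10, 24)])
Read results in order: ['NONE', 'NONE', '17', '6', '20']
NONE count = 2

Answer: 2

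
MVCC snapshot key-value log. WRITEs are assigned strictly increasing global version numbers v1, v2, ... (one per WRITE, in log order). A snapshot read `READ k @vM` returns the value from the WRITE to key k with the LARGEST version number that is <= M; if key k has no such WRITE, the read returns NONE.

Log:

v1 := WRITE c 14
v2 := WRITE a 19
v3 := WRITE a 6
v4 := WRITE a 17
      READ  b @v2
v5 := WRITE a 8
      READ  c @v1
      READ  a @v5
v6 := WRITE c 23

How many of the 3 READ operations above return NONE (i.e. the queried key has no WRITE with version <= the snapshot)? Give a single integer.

v1: WRITE c=14  (c history now [(1, 14)])
v2: WRITE a=19  (a history now [(2, 19)])
v3: WRITE a=6  (a history now [(2, 19), (3, 6)])
v4: WRITE a=17  (a history now [(2, 19), (3, 6), (4, 17)])
READ b @v2: history=[] -> no version <= 2 -> NONE
v5: WRITE a=8  (a history now [(2, 19), (3, 6), (4, 17), (5, 8)])
READ c @v1: history=[(1, 14)] -> pick v1 -> 14
READ a @v5: history=[(2, 19), (3, 6), (4, 17), (5, 8)] -> pick v5 -> 8
v6: WRITE c=23  (c history now [(1, 14), (6, 23)])
Read results in order: ['NONE', '14', '8']
NONE count = 1

Answer: 1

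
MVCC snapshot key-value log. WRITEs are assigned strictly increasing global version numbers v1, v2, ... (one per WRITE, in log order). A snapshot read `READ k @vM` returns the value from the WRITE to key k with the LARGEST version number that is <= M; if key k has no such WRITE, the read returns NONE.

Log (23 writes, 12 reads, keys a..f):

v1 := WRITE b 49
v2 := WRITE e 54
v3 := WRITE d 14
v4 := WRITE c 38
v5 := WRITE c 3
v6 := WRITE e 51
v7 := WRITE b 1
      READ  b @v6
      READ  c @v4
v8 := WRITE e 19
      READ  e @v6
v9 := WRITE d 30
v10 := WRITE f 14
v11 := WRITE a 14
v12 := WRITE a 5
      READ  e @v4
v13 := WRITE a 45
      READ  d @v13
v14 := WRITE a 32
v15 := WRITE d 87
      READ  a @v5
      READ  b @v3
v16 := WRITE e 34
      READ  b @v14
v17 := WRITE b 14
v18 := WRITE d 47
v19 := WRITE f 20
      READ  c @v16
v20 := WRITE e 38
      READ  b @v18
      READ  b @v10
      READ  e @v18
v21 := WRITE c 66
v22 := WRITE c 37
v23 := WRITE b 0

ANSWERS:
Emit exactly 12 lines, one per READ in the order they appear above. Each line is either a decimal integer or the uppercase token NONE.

Answer: 49
38
51
54
30
NONE
49
1
3
14
1
34

Derivation:
v1: WRITE b=49  (b history now [(1, 49)])
v2: WRITE e=54  (e history now [(2, 54)])
v3: WRITE d=14  (d history now [(3, 14)])
v4: WRITE c=38  (c history now [(4, 38)])
v5: WRITE c=3  (c history now [(4, 38), (5, 3)])
v6: WRITE e=51  (e history now [(2, 54), (6, 51)])
v7: WRITE b=1  (b history now [(1, 49), (7, 1)])
READ b @v6: history=[(1, 49), (7, 1)] -> pick v1 -> 49
READ c @v4: history=[(4, 38), (5, 3)] -> pick v4 -> 38
v8: WRITE e=19  (e history now [(2, 54), (6, 51), (8, 19)])
READ e @v6: history=[(2, 54), (6, 51), (8, 19)] -> pick v6 -> 51
v9: WRITE d=30  (d history now [(3, 14), (9, 30)])
v10: WRITE f=14  (f history now [(10, 14)])
v11: WRITE a=14  (a history now [(11, 14)])
v12: WRITE a=5  (a history now [(11, 14), (12, 5)])
READ e @v4: history=[(2, 54), (6, 51), (8, 19)] -> pick v2 -> 54
v13: WRITE a=45  (a history now [(11, 14), (12, 5), (13, 45)])
READ d @v13: history=[(3, 14), (9, 30)] -> pick v9 -> 30
v14: WRITE a=32  (a history now [(11, 14), (12, 5), (13, 45), (14, 32)])
v15: WRITE d=87  (d history now [(3, 14), (9, 30), (15, 87)])
READ a @v5: history=[(11, 14), (12, 5), (13, 45), (14, 32)] -> no version <= 5 -> NONE
READ b @v3: history=[(1, 49), (7, 1)] -> pick v1 -> 49
v16: WRITE e=34  (e history now [(2, 54), (6, 51), (8, 19), (16, 34)])
READ b @v14: history=[(1, 49), (7, 1)] -> pick v7 -> 1
v17: WRITE b=14  (b history now [(1, 49), (7, 1), (17, 14)])
v18: WRITE d=47  (d history now [(3, 14), (9, 30), (15, 87), (18, 47)])
v19: WRITE f=20  (f history now [(10, 14), (19, 20)])
READ c @v16: history=[(4, 38), (5, 3)] -> pick v5 -> 3
v20: WRITE e=38  (e history now [(2, 54), (6, 51), (8, 19), (16, 34), (20, 38)])
READ b @v18: history=[(1, 49), (7, 1), (17, 14)] -> pick v17 -> 14
READ b @v10: history=[(1, 49), (7, 1), (17, 14)] -> pick v7 -> 1
READ e @v18: history=[(2, 54), (6, 51), (8, 19), (16, 34), (20, 38)] -> pick v16 -> 34
v21: WRITE c=66  (c history now [(4, 38), (5, 3), (21, 66)])
v22: WRITE c=37  (c history now [(4, 38), (5, 3), (21, 66), (22, 37)])
v23: WRITE b=0  (b history now [(1, 49), (7, 1), (17, 14), (23, 0)])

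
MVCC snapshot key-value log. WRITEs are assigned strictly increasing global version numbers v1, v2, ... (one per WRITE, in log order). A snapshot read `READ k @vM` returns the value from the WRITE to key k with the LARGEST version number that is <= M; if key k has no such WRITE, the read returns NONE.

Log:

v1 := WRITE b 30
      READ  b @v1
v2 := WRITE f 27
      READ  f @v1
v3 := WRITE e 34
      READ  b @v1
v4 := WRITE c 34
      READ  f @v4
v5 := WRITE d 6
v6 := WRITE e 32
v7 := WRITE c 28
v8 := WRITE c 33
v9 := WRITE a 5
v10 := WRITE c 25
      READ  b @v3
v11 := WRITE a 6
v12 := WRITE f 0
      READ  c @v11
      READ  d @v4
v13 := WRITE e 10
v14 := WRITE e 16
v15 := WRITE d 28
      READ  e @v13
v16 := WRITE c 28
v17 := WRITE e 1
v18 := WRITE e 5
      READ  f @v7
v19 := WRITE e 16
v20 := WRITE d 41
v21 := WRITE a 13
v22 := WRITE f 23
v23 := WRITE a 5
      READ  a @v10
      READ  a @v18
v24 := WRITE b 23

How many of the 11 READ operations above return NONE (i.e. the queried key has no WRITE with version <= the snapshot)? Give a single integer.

v1: WRITE b=30  (b history now [(1, 30)])
READ b @v1: history=[(1, 30)] -> pick v1 -> 30
v2: WRITE f=27  (f history now [(2, 27)])
READ f @v1: history=[(2, 27)] -> no version <= 1 -> NONE
v3: WRITE e=34  (e history now [(3, 34)])
READ b @v1: history=[(1, 30)] -> pick v1 -> 30
v4: WRITE c=34  (c history now [(4, 34)])
READ f @v4: history=[(2, 27)] -> pick v2 -> 27
v5: WRITE d=6  (d history now [(5, 6)])
v6: WRITE e=32  (e history now [(3, 34), (6, 32)])
v7: WRITE c=28  (c history now [(4, 34), (7, 28)])
v8: WRITE c=33  (c history now [(4, 34), (7, 28), (8, 33)])
v9: WRITE a=5  (a history now [(9, 5)])
v10: WRITE c=25  (c history now [(4, 34), (7, 28), (8, 33), (10, 25)])
READ b @v3: history=[(1, 30)] -> pick v1 -> 30
v11: WRITE a=6  (a history now [(9, 5), (11, 6)])
v12: WRITE f=0  (f history now [(2, 27), (12, 0)])
READ c @v11: history=[(4, 34), (7, 28), (8, 33), (10, 25)] -> pick v10 -> 25
READ d @v4: history=[(5, 6)] -> no version <= 4 -> NONE
v13: WRITE e=10  (e history now [(3, 34), (6, 32), (13, 10)])
v14: WRITE e=16  (e history now [(3, 34), (6, 32), (13, 10), (14, 16)])
v15: WRITE d=28  (d history now [(5, 6), (15, 28)])
READ e @v13: history=[(3, 34), (6, 32), (13, 10), (14, 16)] -> pick v13 -> 10
v16: WRITE c=28  (c history now [(4, 34), (7, 28), (8, 33), (10, 25), (16, 28)])
v17: WRITE e=1  (e history now [(3, 34), (6, 32), (13, 10), (14, 16), (17, 1)])
v18: WRITE e=5  (e history now [(3, 34), (6, 32), (13, 10), (14, 16), (17, 1), (18, 5)])
READ f @v7: history=[(2, 27), (12, 0)] -> pick v2 -> 27
v19: WRITE e=16  (e history now [(3, 34), (6, 32), (13, 10), (14, 16), (17, 1), (18, 5), (19, 16)])
v20: WRITE d=41  (d history now [(5, 6), (15, 28), (20, 41)])
v21: WRITE a=13  (a history now [(9, 5), (11, 6), (21, 13)])
v22: WRITE f=23  (f history now [(2, 27), (12, 0), (22, 23)])
v23: WRITE a=5  (a history now [(9, 5), (11, 6), (21, 13), (23, 5)])
READ a @v10: history=[(9, 5), (11, 6), (21, 13), (23, 5)] -> pick v9 -> 5
READ a @v18: history=[(9, 5), (11, 6), (21, 13), (23, 5)] -> pick v11 -> 6
v24: WRITE b=23  (b history now [(1, 30), (24, 23)])
Read results in order: ['30', 'NONE', '30', '27', '30', '25', 'NONE', '10', '27', '5', '6']
NONE count = 2

Answer: 2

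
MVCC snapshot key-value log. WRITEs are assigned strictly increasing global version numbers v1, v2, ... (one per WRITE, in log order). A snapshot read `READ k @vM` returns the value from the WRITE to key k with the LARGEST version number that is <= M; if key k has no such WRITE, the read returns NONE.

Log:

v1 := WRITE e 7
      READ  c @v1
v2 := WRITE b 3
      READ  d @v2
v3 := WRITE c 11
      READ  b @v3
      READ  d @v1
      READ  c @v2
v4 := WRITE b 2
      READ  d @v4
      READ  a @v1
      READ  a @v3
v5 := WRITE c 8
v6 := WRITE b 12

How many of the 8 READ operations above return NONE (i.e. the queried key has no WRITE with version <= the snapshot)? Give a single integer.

v1: WRITE e=7  (e history now [(1, 7)])
READ c @v1: history=[] -> no version <= 1 -> NONE
v2: WRITE b=3  (b history now [(2, 3)])
READ d @v2: history=[] -> no version <= 2 -> NONE
v3: WRITE c=11  (c history now [(3, 11)])
READ b @v3: history=[(2, 3)] -> pick v2 -> 3
READ d @v1: history=[] -> no version <= 1 -> NONE
READ c @v2: history=[(3, 11)] -> no version <= 2 -> NONE
v4: WRITE b=2  (b history now [(2, 3), (4, 2)])
READ d @v4: history=[] -> no version <= 4 -> NONE
READ a @v1: history=[] -> no version <= 1 -> NONE
READ a @v3: history=[] -> no version <= 3 -> NONE
v5: WRITE c=8  (c history now [(3, 11), (5, 8)])
v6: WRITE b=12  (b history now [(2, 3), (4, 2), (6, 12)])
Read results in order: ['NONE', 'NONE', '3', 'NONE', 'NONE', 'NONE', 'NONE', 'NONE']
NONE count = 7

Answer: 7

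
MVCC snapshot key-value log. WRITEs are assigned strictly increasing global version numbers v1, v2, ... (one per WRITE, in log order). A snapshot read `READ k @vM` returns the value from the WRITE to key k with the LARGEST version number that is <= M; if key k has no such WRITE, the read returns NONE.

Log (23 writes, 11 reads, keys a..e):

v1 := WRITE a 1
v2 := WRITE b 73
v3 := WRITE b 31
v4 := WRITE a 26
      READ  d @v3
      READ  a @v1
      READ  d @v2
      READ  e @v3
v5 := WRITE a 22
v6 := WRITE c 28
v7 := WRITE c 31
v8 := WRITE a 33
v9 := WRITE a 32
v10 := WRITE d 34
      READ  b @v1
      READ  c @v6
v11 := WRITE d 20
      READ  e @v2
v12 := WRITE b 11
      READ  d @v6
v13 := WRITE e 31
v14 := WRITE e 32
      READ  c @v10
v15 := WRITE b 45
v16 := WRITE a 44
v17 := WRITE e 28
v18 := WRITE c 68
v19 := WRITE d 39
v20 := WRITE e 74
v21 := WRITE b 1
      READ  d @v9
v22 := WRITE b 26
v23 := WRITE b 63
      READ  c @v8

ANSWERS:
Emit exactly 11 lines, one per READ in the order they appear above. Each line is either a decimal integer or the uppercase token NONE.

v1: WRITE a=1  (a history now [(1, 1)])
v2: WRITE b=73  (b history now [(2, 73)])
v3: WRITE b=31  (b history now [(2, 73), (3, 31)])
v4: WRITE a=26  (a history now [(1, 1), (4, 26)])
READ d @v3: history=[] -> no version <= 3 -> NONE
READ a @v1: history=[(1, 1), (4, 26)] -> pick v1 -> 1
READ d @v2: history=[] -> no version <= 2 -> NONE
READ e @v3: history=[] -> no version <= 3 -> NONE
v5: WRITE a=22  (a history now [(1, 1), (4, 26), (5, 22)])
v6: WRITE c=28  (c history now [(6, 28)])
v7: WRITE c=31  (c history now [(6, 28), (7, 31)])
v8: WRITE a=33  (a history now [(1, 1), (4, 26), (5, 22), (8, 33)])
v9: WRITE a=32  (a history now [(1, 1), (4, 26), (5, 22), (8, 33), (9, 32)])
v10: WRITE d=34  (d history now [(10, 34)])
READ b @v1: history=[(2, 73), (3, 31)] -> no version <= 1 -> NONE
READ c @v6: history=[(6, 28), (7, 31)] -> pick v6 -> 28
v11: WRITE d=20  (d history now [(10, 34), (11, 20)])
READ e @v2: history=[] -> no version <= 2 -> NONE
v12: WRITE b=11  (b history now [(2, 73), (3, 31), (12, 11)])
READ d @v6: history=[(10, 34), (11, 20)] -> no version <= 6 -> NONE
v13: WRITE e=31  (e history now [(13, 31)])
v14: WRITE e=32  (e history now [(13, 31), (14, 32)])
READ c @v10: history=[(6, 28), (7, 31)] -> pick v7 -> 31
v15: WRITE b=45  (b history now [(2, 73), (3, 31), (12, 11), (15, 45)])
v16: WRITE a=44  (a history now [(1, 1), (4, 26), (5, 22), (8, 33), (9, 32), (16, 44)])
v17: WRITE e=28  (e history now [(13, 31), (14, 32), (17, 28)])
v18: WRITE c=68  (c history now [(6, 28), (7, 31), (18, 68)])
v19: WRITE d=39  (d history now [(10, 34), (11, 20), (19, 39)])
v20: WRITE e=74  (e history now [(13, 31), (14, 32), (17, 28), (20, 74)])
v21: WRITE b=1  (b history now [(2, 73), (3, 31), (12, 11), (15, 45), (21, 1)])
READ d @v9: history=[(10, 34), (11, 20), (19, 39)] -> no version <= 9 -> NONE
v22: WRITE b=26  (b history now [(2, 73), (3, 31), (12, 11), (15, 45), (21, 1), (22, 26)])
v23: WRITE b=63  (b history now [(2, 73), (3, 31), (12, 11), (15, 45), (21, 1), (22, 26), (23, 63)])
READ c @v8: history=[(6, 28), (7, 31), (18, 68)] -> pick v7 -> 31

Answer: NONE
1
NONE
NONE
NONE
28
NONE
NONE
31
NONE
31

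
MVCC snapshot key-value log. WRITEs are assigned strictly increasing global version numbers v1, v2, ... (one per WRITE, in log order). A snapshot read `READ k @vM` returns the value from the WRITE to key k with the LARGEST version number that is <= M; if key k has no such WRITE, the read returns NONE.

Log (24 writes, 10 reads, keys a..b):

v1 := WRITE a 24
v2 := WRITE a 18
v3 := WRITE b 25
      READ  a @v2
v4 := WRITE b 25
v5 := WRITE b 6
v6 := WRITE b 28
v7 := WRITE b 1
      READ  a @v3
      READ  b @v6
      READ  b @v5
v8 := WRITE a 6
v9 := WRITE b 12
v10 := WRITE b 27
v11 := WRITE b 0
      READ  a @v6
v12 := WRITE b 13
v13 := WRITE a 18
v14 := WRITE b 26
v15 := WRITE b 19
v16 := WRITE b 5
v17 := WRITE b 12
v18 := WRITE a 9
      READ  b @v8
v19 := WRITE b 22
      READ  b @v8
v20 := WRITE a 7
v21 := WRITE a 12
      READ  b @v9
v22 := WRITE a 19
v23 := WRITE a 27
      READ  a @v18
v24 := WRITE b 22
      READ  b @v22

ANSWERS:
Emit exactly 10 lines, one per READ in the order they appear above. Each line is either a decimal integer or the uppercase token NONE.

Answer: 18
18
28
6
18
1
1
12
9
22

Derivation:
v1: WRITE a=24  (a history now [(1, 24)])
v2: WRITE a=18  (a history now [(1, 24), (2, 18)])
v3: WRITE b=25  (b history now [(3, 25)])
READ a @v2: history=[(1, 24), (2, 18)] -> pick v2 -> 18
v4: WRITE b=25  (b history now [(3, 25), (4, 25)])
v5: WRITE b=6  (b history now [(3, 25), (4, 25), (5, 6)])
v6: WRITE b=28  (b history now [(3, 25), (4, 25), (5, 6), (6, 28)])
v7: WRITE b=1  (b history now [(3, 25), (4, 25), (5, 6), (6, 28), (7, 1)])
READ a @v3: history=[(1, 24), (2, 18)] -> pick v2 -> 18
READ b @v6: history=[(3, 25), (4, 25), (5, 6), (6, 28), (7, 1)] -> pick v6 -> 28
READ b @v5: history=[(3, 25), (4, 25), (5, 6), (6, 28), (7, 1)] -> pick v5 -> 6
v8: WRITE a=6  (a history now [(1, 24), (2, 18), (8, 6)])
v9: WRITE b=12  (b history now [(3, 25), (4, 25), (5, 6), (6, 28), (7, 1), (9, 12)])
v10: WRITE b=27  (b history now [(3, 25), (4, 25), (5, 6), (6, 28), (7, 1), (9, 12), (10, 27)])
v11: WRITE b=0  (b history now [(3, 25), (4, 25), (5, 6), (6, 28), (7, 1), (9, 12), (10, 27), (11, 0)])
READ a @v6: history=[(1, 24), (2, 18), (8, 6)] -> pick v2 -> 18
v12: WRITE b=13  (b history now [(3, 25), (4, 25), (5, 6), (6, 28), (7, 1), (9, 12), (10, 27), (11, 0), (12, 13)])
v13: WRITE a=18  (a history now [(1, 24), (2, 18), (8, 6), (13, 18)])
v14: WRITE b=26  (b history now [(3, 25), (4, 25), (5, 6), (6, 28), (7, 1), (9, 12), (10, 27), (11, 0), (12, 13), (14, 26)])
v15: WRITE b=19  (b history now [(3, 25), (4, 25), (5, 6), (6, 28), (7, 1), (9, 12), (10, 27), (11, 0), (12, 13), (14, 26), (15, 19)])
v16: WRITE b=5  (b history now [(3, 25), (4, 25), (5, 6), (6, 28), (7, 1), (9, 12), (10, 27), (11, 0), (12, 13), (14, 26), (15, 19), (16, 5)])
v17: WRITE b=12  (b history now [(3, 25), (4, 25), (5, 6), (6, 28), (7, 1), (9, 12), (10, 27), (11, 0), (12, 13), (14, 26), (15, 19), (16, 5), (17, 12)])
v18: WRITE a=9  (a history now [(1, 24), (2, 18), (8, 6), (13, 18), (18, 9)])
READ b @v8: history=[(3, 25), (4, 25), (5, 6), (6, 28), (7, 1), (9, 12), (10, 27), (11, 0), (12, 13), (14, 26), (15, 19), (16, 5), (17, 12)] -> pick v7 -> 1
v19: WRITE b=22  (b history now [(3, 25), (4, 25), (5, 6), (6, 28), (7, 1), (9, 12), (10, 27), (11, 0), (12, 13), (14, 26), (15, 19), (16, 5), (17, 12), (19, 22)])
READ b @v8: history=[(3, 25), (4, 25), (5, 6), (6, 28), (7, 1), (9, 12), (10, 27), (11, 0), (12, 13), (14, 26), (15, 19), (16, 5), (17, 12), (19, 22)] -> pick v7 -> 1
v20: WRITE a=7  (a history now [(1, 24), (2, 18), (8, 6), (13, 18), (18, 9), (20, 7)])
v21: WRITE a=12  (a history now [(1, 24), (2, 18), (8, 6), (13, 18), (18, 9), (20, 7), (21, 12)])
READ b @v9: history=[(3, 25), (4, 25), (5, 6), (6, 28), (7, 1), (9, 12), (10, 27), (11, 0), (12, 13), (14, 26), (15, 19), (16, 5), (17, 12), (19, 22)] -> pick v9 -> 12
v22: WRITE a=19  (a history now [(1, 24), (2, 18), (8, 6), (13, 18), (18, 9), (20, 7), (21, 12), (22, 19)])
v23: WRITE a=27  (a history now [(1, 24), (2, 18), (8, 6), (13, 18), (18, 9), (20, 7), (21, 12), (22, 19), (23, 27)])
READ a @v18: history=[(1, 24), (2, 18), (8, 6), (13, 18), (18, 9), (20, 7), (21, 12), (22, 19), (23, 27)] -> pick v18 -> 9
v24: WRITE b=22  (b history now [(3, 25), (4, 25), (5, 6), (6, 28), (7, 1), (9, 12), (10, 27), (11, 0), (12, 13), (14, 26), (15, 19), (16, 5), (17, 12), (19, 22), (24, 22)])
READ b @v22: history=[(3, 25), (4, 25), (5, 6), (6, 28), (7, 1), (9, 12), (10, 27), (11, 0), (12, 13), (14, 26), (15, 19), (16, 5), (17, 12), (19, 22), (24, 22)] -> pick v19 -> 22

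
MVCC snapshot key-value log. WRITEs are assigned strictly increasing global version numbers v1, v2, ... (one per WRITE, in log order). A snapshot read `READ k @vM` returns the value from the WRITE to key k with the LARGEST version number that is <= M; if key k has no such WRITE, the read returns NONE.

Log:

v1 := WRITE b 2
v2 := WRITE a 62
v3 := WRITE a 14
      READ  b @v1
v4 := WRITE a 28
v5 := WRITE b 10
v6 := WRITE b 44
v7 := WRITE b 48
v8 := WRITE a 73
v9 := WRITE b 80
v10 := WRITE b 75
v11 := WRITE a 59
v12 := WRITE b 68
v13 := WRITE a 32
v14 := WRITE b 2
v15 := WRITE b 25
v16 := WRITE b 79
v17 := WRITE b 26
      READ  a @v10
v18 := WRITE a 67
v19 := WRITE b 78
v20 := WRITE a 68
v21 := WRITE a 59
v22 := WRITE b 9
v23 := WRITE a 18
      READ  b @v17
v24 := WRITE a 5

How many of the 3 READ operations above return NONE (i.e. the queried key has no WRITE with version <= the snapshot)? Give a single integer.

v1: WRITE b=2  (b history now [(1, 2)])
v2: WRITE a=62  (a history now [(2, 62)])
v3: WRITE a=14  (a history now [(2, 62), (3, 14)])
READ b @v1: history=[(1, 2)] -> pick v1 -> 2
v4: WRITE a=28  (a history now [(2, 62), (3, 14), (4, 28)])
v5: WRITE b=10  (b history now [(1, 2), (5, 10)])
v6: WRITE b=44  (b history now [(1, 2), (5, 10), (6, 44)])
v7: WRITE b=48  (b history now [(1, 2), (5, 10), (6, 44), (7, 48)])
v8: WRITE a=73  (a history now [(2, 62), (3, 14), (4, 28), (8, 73)])
v9: WRITE b=80  (b history now [(1, 2), (5, 10), (6, 44), (7, 48), (9, 80)])
v10: WRITE b=75  (b history now [(1, 2), (5, 10), (6, 44), (7, 48), (9, 80), (10, 75)])
v11: WRITE a=59  (a history now [(2, 62), (3, 14), (4, 28), (8, 73), (11, 59)])
v12: WRITE b=68  (b history now [(1, 2), (5, 10), (6, 44), (7, 48), (9, 80), (10, 75), (12, 68)])
v13: WRITE a=32  (a history now [(2, 62), (3, 14), (4, 28), (8, 73), (11, 59), (13, 32)])
v14: WRITE b=2  (b history now [(1, 2), (5, 10), (6, 44), (7, 48), (9, 80), (10, 75), (12, 68), (14, 2)])
v15: WRITE b=25  (b history now [(1, 2), (5, 10), (6, 44), (7, 48), (9, 80), (10, 75), (12, 68), (14, 2), (15, 25)])
v16: WRITE b=79  (b history now [(1, 2), (5, 10), (6, 44), (7, 48), (9, 80), (10, 75), (12, 68), (14, 2), (15, 25), (16, 79)])
v17: WRITE b=26  (b history now [(1, 2), (5, 10), (6, 44), (7, 48), (9, 80), (10, 75), (12, 68), (14, 2), (15, 25), (16, 79), (17, 26)])
READ a @v10: history=[(2, 62), (3, 14), (4, 28), (8, 73), (11, 59), (13, 32)] -> pick v8 -> 73
v18: WRITE a=67  (a history now [(2, 62), (3, 14), (4, 28), (8, 73), (11, 59), (13, 32), (18, 67)])
v19: WRITE b=78  (b history now [(1, 2), (5, 10), (6, 44), (7, 48), (9, 80), (10, 75), (12, 68), (14, 2), (15, 25), (16, 79), (17, 26), (19, 78)])
v20: WRITE a=68  (a history now [(2, 62), (3, 14), (4, 28), (8, 73), (11, 59), (13, 32), (18, 67), (20, 68)])
v21: WRITE a=59  (a history now [(2, 62), (3, 14), (4, 28), (8, 73), (11, 59), (13, 32), (18, 67), (20, 68), (21, 59)])
v22: WRITE b=9  (b history now [(1, 2), (5, 10), (6, 44), (7, 48), (9, 80), (10, 75), (12, 68), (14, 2), (15, 25), (16, 79), (17, 26), (19, 78), (22, 9)])
v23: WRITE a=18  (a history now [(2, 62), (3, 14), (4, 28), (8, 73), (11, 59), (13, 32), (18, 67), (20, 68), (21, 59), (23, 18)])
READ b @v17: history=[(1, 2), (5, 10), (6, 44), (7, 48), (9, 80), (10, 75), (12, 68), (14, 2), (15, 25), (16, 79), (17, 26), (19, 78), (22, 9)] -> pick v17 -> 26
v24: WRITE a=5  (a history now [(2, 62), (3, 14), (4, 28), (8, 73), (11, 59), (13, 32), (18, 67), (20, 68), (21, 59), (23, 18), (24, 5)])
Read results in order: ['2', '73', '26']
NONE count = 0

Answer: 0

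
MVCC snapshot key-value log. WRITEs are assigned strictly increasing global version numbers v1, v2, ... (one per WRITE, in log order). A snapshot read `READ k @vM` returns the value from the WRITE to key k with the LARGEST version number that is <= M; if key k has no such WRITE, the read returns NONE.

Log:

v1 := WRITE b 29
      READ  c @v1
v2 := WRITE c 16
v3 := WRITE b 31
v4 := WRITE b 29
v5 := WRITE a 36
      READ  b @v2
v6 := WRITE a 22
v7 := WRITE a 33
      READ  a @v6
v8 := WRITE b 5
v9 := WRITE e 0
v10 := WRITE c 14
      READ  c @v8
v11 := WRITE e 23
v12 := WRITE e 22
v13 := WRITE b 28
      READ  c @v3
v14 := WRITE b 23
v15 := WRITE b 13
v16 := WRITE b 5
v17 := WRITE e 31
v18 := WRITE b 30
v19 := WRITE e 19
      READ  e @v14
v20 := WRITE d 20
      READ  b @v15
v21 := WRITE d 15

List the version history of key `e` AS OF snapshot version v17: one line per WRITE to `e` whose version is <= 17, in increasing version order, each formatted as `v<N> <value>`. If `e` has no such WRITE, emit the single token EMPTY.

Answer: v9 0
v11 23
v12 22
v17 31

Derivation:
Scan writes for key=e with version <= 17:
  v1 WRITE b 29 -> skip
  v2 WRITE c 16 -> skip
  v3 WRITE b 31 -> skip
  v4 WRITE b 29 -> skip
  v5 WRITE a 36 -> skip
  v6 WRITE a 22 -> skip
  v7 WRITE a 33 -> skip
  v8 WRITE b 5 -> skip
  v9 WRITE e 0 -> keep
  v10 WRITE c 14 -> skip
  v11 WRITE e 23 -> keep
  v12 WRITE e 22 -> keep
  v13 WRITE b 28 -> skip
  v14 WRITE b 23 -> skip
  v15 WRITE b 13 -> skip
  v16 WRITE b 5 -> skip
  v17 WRITE e 31 -> keep
  v18 WRITE b 30 -> skip
  v19 WRITE e 19 -> drop (> snap)
  v20 WRITE d 20 -> skip
  v21 WRITE d 15 -> skip
Collected: [(9, 0), (11, 23), (12, 22), (17, 31)]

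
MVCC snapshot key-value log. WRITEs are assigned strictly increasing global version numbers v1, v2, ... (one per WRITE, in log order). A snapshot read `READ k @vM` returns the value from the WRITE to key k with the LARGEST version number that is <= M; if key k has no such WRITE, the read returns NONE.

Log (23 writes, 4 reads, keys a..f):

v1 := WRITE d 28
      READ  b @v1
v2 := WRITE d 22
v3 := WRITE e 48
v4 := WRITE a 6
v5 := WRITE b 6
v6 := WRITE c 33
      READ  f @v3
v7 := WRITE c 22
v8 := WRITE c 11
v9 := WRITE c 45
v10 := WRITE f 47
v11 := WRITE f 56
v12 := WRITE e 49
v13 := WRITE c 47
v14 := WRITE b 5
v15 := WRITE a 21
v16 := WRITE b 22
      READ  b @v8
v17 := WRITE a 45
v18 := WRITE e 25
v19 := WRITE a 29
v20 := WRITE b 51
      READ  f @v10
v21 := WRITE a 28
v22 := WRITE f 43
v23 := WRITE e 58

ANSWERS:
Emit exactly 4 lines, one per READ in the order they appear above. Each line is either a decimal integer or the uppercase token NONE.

v1: WRITE d=28  (d history now [(1, 28)])
READ b @v1: history=[] -> no version <= 1 -> NONE
v2: WRITE d=22  (d history now [(1, 28), (2, 22)])
v3: WRITE e=48  (e history now [(3, 48)])
v4: WRITE a=6  (a history now [(4, 6)])
v5: WRITE b=6  (b history now [(5, 6)])
v6: WRITE c=33  (c history now [(6, 33)])
READ f @v3: history=[] -> no version <= 3 -> NONE
v7: WRITE c=22  (c history now [(6, 33), (7, 22)])
v8: WRITE c=11  (c history now [(6, 33), (7, 22), (8, 11)])
v9: WRITE c=45  (c history now [(6, 33), (7, 22), (8, 11), (9, 45)])
v10: WRITE f=47  (f history now [(10, 47)])
v11: WRITE f=56  (f history now [(10, 47), (11, 56)])
v12: WRITE e=49  (e history now [(3, 48), (12, 49)])
v13: WRITE c=47  (c history now [(6, 33), (7, 22), (8, 11), (9, 45), (13, 47)])
v14: WRITE b=5  (b history now [(5, 6), (14, 5)])
v15: WRITE a=21  (a history now [(4, 6), (15, 21)])
v16: WRITE b=22  (b history now [(5, 6), (14, 5), (16, 22)])
READ b @v8: history=[(5, 6), (14, 5), (16, 22)] -> pick v5 -> 6
v17: WRITE a=45  (a history now [(4, 6), (15, 21), (17, 45)])
v18: WRITE e=25  (e history now [(3, 48), (12, 49), (18, 25)])
v19: WRITE a=29  (a history now [(4, 6), (15, 21), (17, 45), (19, 29)])
v20: WRITE b=51  (b history now [(5, 6), (14, 5), (16, 22), (20, 51)])
READ f @v10: history=[(10, 47), (11, 56)] -> pick v10 -> 47
v21: WRITE a=28  (a history now [(4, 6), (15, 21), (17, 45), (19, 29), (21, 28)])
v22: WRITE f=43  (f history now [(10, 47), (11, 56), (22, 43)])
v23: WRITE e=58  (e history now [(3, 48), (12, 49), (18, 25), (23, 58)])

Answer: NONE
NONE
6
47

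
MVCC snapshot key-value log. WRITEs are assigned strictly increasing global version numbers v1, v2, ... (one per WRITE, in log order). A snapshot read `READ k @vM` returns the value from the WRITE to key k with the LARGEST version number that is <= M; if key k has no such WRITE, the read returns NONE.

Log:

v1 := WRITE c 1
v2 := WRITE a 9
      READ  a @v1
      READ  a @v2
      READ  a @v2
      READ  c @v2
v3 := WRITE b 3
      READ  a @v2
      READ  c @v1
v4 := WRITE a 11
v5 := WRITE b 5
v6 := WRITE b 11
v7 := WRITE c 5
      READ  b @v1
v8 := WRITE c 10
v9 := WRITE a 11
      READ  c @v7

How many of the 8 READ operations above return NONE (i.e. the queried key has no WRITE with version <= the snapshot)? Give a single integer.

v1: WRITE c=1  (c history now [(1, 1)])
v2: WRITE a=9  (a history now [(2, 9)])
READ a @v1: history=[(2, 9)] -> no version <= 1 -> NONE
READ a @v2: history=[(2, 9)] -> pick v2 -> 9
READ a @v2: history=[(2, 9)] -> pick v2 -> 9
READ c @v2: history=[(1, 1)] -> pick v1 -> 1
v3: WRITE b=3  (b history now [(3, 3)])
READ a @v2: history=[(2, 9)] -> pick v2 -> 9
READ c @v1: history=[(1, 1)] -> pick v1 -> 1
v4: WRITE a=11  (a history now [(2, 9), (4, 11)])
v5: WRITE b=5  (b history now [(3, 3), (5, 5)])
v6: WRITE b=11  (b history now [(3, 3), (5, 5), (6, 11)])
v7: WRITE c=5  (c history now [(1, 1), (7, 5)])
READ b @v1: history=[(3, 3), (5, 5), (6, 11)] -> no version <= 1 -> NONE
v8: WRITE c=10  (c history now [(1, 1), (7, 5), (8, 10)])
v9: WRITE a=11  (a history now [(2, 9), (4, 11), (9, 11)])
READ c @v7: history=[(1, 1), (7, 5), (8, 10)] -> pick v7 -> 5
Read results in order: ['NONE', '9', '9', '1', '9', '1', 'NONE', '5']
NONE count = 2

Answer: 2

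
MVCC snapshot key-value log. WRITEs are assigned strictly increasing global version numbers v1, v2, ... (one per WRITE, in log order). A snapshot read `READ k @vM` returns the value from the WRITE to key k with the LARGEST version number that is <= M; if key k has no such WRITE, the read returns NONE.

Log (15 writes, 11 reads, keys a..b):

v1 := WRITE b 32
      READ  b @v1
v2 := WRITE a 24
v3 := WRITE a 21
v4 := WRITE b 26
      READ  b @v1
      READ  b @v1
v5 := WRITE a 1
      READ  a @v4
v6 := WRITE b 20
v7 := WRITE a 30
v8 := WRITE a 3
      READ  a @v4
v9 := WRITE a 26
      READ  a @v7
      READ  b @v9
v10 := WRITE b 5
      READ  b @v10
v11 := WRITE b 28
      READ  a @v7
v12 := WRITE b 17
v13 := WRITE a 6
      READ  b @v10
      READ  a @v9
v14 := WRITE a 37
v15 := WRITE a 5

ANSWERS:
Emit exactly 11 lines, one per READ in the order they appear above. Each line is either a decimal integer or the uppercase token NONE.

v1: WRITE b=32  (b history now [(1, 32)])
READ b @v1: history=[(1, 32)] -> pick v1 -> 32
v2: WRITE a=24  (a history now [(2, 24)])
v3: WRITE a=21  (a history now [(2, 24), (3, 21)])
v4: WRITE b=26  (b history now [(1, 32), (4, 26)])
READ b @v1: history=[(1, 32), (4, 26)] -> pick v1 -> 32
READ b @v1: history=[(1, 32), (4, 26)] -> pick v1 -> 32
v5: WRITE a=1  (a history now [(2, 24), (3, 21), (5, 1)])
READ a @v4: history=[(2, 24), (3, 21), (5, 1)] -> pick v3 -> 21
v6: WRITE b=20  (b history now [(1, 32), (4, 26), (6, 20)])
v7: WRITE a=30  (a history now [(2, 24), (3, 21), (5, 1), (7, 30)])
v8: WRITE a=3  (a history now [(2, 24), (3, 21), (5, 1), (7, 30), (8, 3)])
READ a @v4: history=[(2, 24), (3, 21), (5, 1), (7, 30), (8, 3)] -> pick v3 -> 21
v9: WRITE a=26  (a history now [(2, 24), (3, 21), (5, 1), (7, 30), (8, 3), (9, 26)])
READ a @v7: history=[(2, 24), (3, 21), (5, 1), (7, 30), (8, 3), (9, 26)] -> pick v7 -> 30
READ b @v9: history=[(1, 32), (4, 26), (6, 20)] -> pick v6 -> 20
v10: WRITE b=5  (b history now [(1, 32), (4, 26), (6, 20), (10, 5)])
READ b @v10: history=[(1, 32), (4, 26), (6, 20), (10, 5)] -> pick v10 -> 5
v11: WRITE b=28  (b history now [(1, 32), (4, 26), (6, 20), (10, 5), (11, 28)])
READ a @v7: history=[(2, 24), (3, 21), (5, 1), (7, 30), (8, 3), (9, 26)] -> pick v7 -> 30
v12: WRITE b=17  (b history now [(1, 32), (4, 26), (6, 20), (10, 5), (11, 28), (12, 17)])
v13: WRITE a=6  (a history now [(2, 24), (3, 21), (5, 1), (7, 30), (8, 3), (9, 26), (13, 6)])
READ b @v10: history=[(1, 32), (4, 26), (6, 20), (10, 5), (11, 28), (12, 17)] -> pick v10 -> 5
READ a @v9: history=[(2, 24), (3, 21), (5, 1), (7, 30), (8, 3), (9, 26), (13, 6)] -> pick v9 -> 26
v14: WRITE a=37  (a history now [(2, 24), (3, 21), (5, 1), (7, 30), (8, 3), (9, 26), (13, 6), (14, 37)])
v15: WRITE a=5  (a history now [(2, 24), (3, 21), (5, 1), (7, 30), (8, 3), (9, 26), (13, 6), (14, 37), (15, 5)])

Answer: 32
32
32
21
21
30
20
5
30
5
26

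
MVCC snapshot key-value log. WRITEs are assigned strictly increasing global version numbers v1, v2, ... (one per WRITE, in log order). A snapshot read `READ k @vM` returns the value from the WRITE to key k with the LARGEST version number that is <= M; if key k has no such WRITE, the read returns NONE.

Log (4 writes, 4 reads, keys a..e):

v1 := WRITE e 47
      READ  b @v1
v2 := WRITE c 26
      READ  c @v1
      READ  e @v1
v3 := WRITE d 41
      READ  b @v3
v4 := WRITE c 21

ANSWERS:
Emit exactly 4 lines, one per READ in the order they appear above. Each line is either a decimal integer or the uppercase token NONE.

Answer: NONE
NONE
47
NONE

Derivation:
v1: WRITE e=47  (e history now [(1, 47)])
READ b @v1: history=[] -> no version <= 1 -> NONE
v2: WRITE c=26  (c history now [(2, 26)])
READ c @v1: history=[(2, 26)] -> no version <= 1 -> NONE
READ e @v1: history=[(1, 47)] -> pick v1 -> 47
v3: WRITE d=41  (d history now [(3, 41)])
READ b @v3: history=[] -> no version <= 3 -> NONE
v4: WRITE c=21  (c history now [(2, 26), (4, 21)])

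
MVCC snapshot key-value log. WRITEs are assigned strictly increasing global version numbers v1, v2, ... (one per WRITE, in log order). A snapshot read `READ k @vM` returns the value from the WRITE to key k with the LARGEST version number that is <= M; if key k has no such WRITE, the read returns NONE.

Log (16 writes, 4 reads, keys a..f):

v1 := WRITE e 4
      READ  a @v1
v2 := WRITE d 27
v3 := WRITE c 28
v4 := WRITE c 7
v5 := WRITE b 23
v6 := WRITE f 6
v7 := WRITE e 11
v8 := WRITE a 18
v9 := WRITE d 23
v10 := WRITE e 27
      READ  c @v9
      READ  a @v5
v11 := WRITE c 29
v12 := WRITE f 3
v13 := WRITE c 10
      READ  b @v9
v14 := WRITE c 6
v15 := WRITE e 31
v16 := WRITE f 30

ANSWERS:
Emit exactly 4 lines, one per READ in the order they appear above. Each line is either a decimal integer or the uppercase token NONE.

Answer: NONE
7
NONE
23

Derivation:
v1: WRITE e=4  (e history now [(1, 4)])
READ a @v1: history=[] -> no version <= 1 -> NONE
v2: WRITE d=27  (d history now [(2, 27)])
v3: WRITE c=28  (c history now [(3, 28)])
v4: WRITE c=7  (c history now [(3, 28), (4, 7)])
v5: WRITE b=23  (b history now [(5, 23)])
v6: WRITE f=6  (f history now [(6, 6)])
v7: WRITE e=11  (e history now [(1, 4), (7, 11)])
v8: WRITE a=18  (a history now [(8, 18)])
v9: WRITE d=23  (d history now [(2, 27), (9, 23)])
v10: WRITE e=27  (e history now [(1, 4), (7, 11), (10, 27)])
READ c @v9: history=[(3, 28), (4, 7)] -> pick v4 -> 7
READ a @v5: history=[(8, 18)] -> no version <= 5 -> NONE
v11: WRITE c=29  (c history now [(3, 28), (4, 7), (11, 29)])
v12: WRITE f=3  (f history now [(6, 6), (12, 3)])
v13: WRITE c=10  (c history now [(3, 28), (4, 7), (11, 29), (13, 10)])
READ b @v9: history=[(5, 23)] -> pick v5 -> 23
v14: WRITE c=6  (c history now [(3, 28), (4, 7), (11, 29), (13, 10), (14, 6)])
v15: WRITE e=31  (e history now [(1, 4), (7, 11), (10, 27), (15, 31)])
v16: WRITE f=30  (f history now [(6, 6), (12, 3), (16, 30)])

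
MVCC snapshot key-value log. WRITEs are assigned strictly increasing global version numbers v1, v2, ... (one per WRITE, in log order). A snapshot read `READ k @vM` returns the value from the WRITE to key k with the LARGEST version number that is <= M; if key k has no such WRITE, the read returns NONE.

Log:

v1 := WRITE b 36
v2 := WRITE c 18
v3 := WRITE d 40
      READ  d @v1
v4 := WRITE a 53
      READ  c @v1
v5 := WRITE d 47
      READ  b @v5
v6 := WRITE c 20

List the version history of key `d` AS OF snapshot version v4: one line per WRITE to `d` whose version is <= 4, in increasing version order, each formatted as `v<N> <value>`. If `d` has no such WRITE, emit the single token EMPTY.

Answer: v3 40

Derivation:
Scan writes for key=d with version <= 4:
  v1 WRITE b 36 -> skip
  v2 WRITE c 18 -> skip
  v3 WRITE d 40 -> keep
  v4 WRITE a 53 -> skip
  v5 WRITE d 47 -> drop (> snap)
  v6 WRITE c 20 -> skip
Collected: [(3, 40)]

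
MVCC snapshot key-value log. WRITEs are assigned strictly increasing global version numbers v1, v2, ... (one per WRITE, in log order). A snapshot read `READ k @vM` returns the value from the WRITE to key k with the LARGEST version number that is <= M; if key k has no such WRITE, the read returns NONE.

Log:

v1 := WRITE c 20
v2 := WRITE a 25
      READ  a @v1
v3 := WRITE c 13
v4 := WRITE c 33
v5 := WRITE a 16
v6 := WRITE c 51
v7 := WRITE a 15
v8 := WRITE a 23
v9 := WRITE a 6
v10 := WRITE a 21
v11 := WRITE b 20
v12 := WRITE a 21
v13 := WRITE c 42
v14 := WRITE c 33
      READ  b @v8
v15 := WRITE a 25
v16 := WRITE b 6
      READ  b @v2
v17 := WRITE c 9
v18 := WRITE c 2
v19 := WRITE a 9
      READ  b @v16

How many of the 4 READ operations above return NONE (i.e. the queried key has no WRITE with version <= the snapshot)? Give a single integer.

v1: WRITE c=20  (c history now [(1, 20)])
v2: WRITE a=25  (a history now [(2, 25)])
READ a @v1: history=[(2, 25)] -> no version <= 1 -> NONE
v3: WRITE c=13  (c history now [(1, 20), (3, 13)])
v4: WRITE c=33  (c history now [(1, 20), (3, 13), (4, 33)])
v5: WRITE a=16  (a history now [(2, 25), (5, 16)])
v6: WRITE c=51  (c history now [(1, 20), (3, 13), (4, 33), (6, 51)])
v7: WRITE a=15  (a history now [(2, 25), (5, 16), (7, 15)])
v8: WRITE a=23  (a history now [(2, 25), (5, 16), (7, 15), (8, 23)])
v9: WRITE a=6  (a history now [(2, 25), (5, 16), (7, 15), (8, 23), (9, 6)])
v10: WRITE a=21  (a history now [(2, 25), (5, 16), (7, 15), (8, 23), (9, 6), (10, 21)])
v11: WRITE b=20  (b history now [(11, 20)])
v12: WRITE a=21  (a history now [(2, 25), (5, 16), (7, 15), (8, 23), (9, 6), (10, 21), (12, 21)])
v13: WRITE c=42  (c history now [(1, 20), (3, 13), (4, 33), (6, 51), (13, 42)])
v14: WRITE c=33  (c history now [(1, 20), (3, 13), (4, 33), (6, 51), (13, 42), (14, 33)])
READ b @v8: history=[(11, 20)] -> no version <= 8 -> NONE
v15: WRITE a=25  (a history now [(2, 25), (5, 16), (7, 15), (8, 23), (9, 6), (10, 21), (12, 21), (15, 25)])
v16: WRITE b=6  (b history now [(11, 20), (16, 6)])
READ b @v2: history=[(11, 20), (16, 6)] -> no version <= 2 -> NONE
v17: WRITE c=9  (c history now [(1, 20), (3, 13), (4, 33), (6, 51), (13, 42), (14, 33), (17, 9)])
v18: WRITE c=2  (c history now [(1, 20), (3, 13), (4, 33), (6, 51), (13, 42), (14, 33), (17, 9), (18, 2)])
v19: WRITE a=9  (a history now [(2, 25), (5, 16), (7, 15), (8, 23), (9, 6), (10, 21), (12, 21), (15, 25), (19, 9)])
READ b @v16: history=[(11, 20), (16, 6)] -> pick v16 -> 6
Read results in order: ['NONE', 'NONE', 'NONE', '6']
NONE count = 3

Answer: 3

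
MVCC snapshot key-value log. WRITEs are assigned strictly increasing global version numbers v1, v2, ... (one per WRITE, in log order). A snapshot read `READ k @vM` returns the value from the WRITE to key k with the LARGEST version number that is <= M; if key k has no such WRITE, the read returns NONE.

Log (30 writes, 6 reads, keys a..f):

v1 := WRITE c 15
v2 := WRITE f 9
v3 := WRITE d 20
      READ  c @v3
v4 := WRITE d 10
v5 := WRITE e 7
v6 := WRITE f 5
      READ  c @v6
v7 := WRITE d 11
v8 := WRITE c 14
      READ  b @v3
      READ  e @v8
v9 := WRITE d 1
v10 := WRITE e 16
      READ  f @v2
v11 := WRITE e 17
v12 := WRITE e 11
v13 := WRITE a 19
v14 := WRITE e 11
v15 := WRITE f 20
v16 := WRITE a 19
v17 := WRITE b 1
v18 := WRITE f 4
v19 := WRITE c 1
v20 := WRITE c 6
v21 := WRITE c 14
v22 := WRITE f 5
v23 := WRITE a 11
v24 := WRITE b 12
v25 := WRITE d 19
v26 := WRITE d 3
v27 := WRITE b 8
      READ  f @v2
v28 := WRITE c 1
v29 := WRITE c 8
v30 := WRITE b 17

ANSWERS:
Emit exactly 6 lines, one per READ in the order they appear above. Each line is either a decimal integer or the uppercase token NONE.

Answer: 15
15
NONE
7
9
9

Derivation:
v1: WRITE c=15  (c history now [(1, 15)])
v2: WRITE f=9  (f history now [(2, 9)])
v3: WRITE d=20  (d history now [(3, 20)])
READ c @v3: history=[(1, 15)] -> pick v1 -> 15
v4: WRITE d=10  (d history now [(3, 20), (4, 10)])
v5: WRITE e=7  (e history now [(5, 7)])
v6: WRITE f=5  (f history now [(2, 9), (6, 5)])
READ c @v6: history=[(1, 15)] -> pick v1 -> 15
v7: WRITE d=11  (d history now [(3, 20), (4, 10), (7, 11)])
v8: WRITE c=14  (c history now [(1, 15), (8, 14)])
READ b @v3: history=[] -> no version <= 3 -> NONE
READ e @v8: history=[(5, 7)] -> pick v5 -> 7
v9: WRITE d=1  (d history now [(3, 20), (4, 10), (7, 11), (9, 1)])
v10: WRITE e=16  (e history now [(5, 7), (10, 16)])
READ f @v2: history=[(2, 9), (6, 5)] -> pick v2 -> 9
v11: WRITE e=17  (e history now [(5, 7), (10, 16), (11, 17)])
v12: WRITE e=11  (e history now [(5, 7), (10, 16), (11, 17), (12, 11)])
v13: WRITE a=19  (a history now [(13, 19)])
v14: WRITE e=11  (e history now [(5, 7), (10, 16), (11, 17), (12, 11), (14, 11)])
v15: WRITE f=20  (f history now [(2, 9), (6, 5), (15, 20)])
v16: WRITE a=19  (a history now [(13, 19), (16, 19)])
v17: WRITE b=1  (b history now [(17, 1)])
v18: WRITE f=4  (f history now [(2, 9), (6, 5), (15, 20), (18, 4)])
v19: WRITE c=1  (c history now [(1, 15), (8, 14), (19, 1)])
v20: WRITE c=6  (c history now [(1, 15), (8, 14), (19, 1), (20, 6)])
v21: WRITE c=14  (c history now [(1, 15), (8, 14), (19, 1), (20, 6), (21, 14)])
v22: WRITE f=5  (f history now [(2, 9), (6, 5), (15, 20), (18, 4), (22, 5)])
v23: WRITE a=11  (a history now [(13, 19), (16, 19), (23, 11)])
v24: WRITE b=12  (b history now [(17, 1), (24, 12)])
v25: WRITE d=19  (d history now [(3, 20), (4, 10), (7, 11), (9, 1), (25, 19)])
v26: WRITE d=3  (d history now [(3, 20), (4, 10), (7, 11), (9, 1), (25, 19), (26, 3)])
v27: WRITE b=8  (b history now [(17, 1), (24, 12), (27, 8)])
READ f @v2: history=[(2, 9), (6, 5), (15, 20), (18, 4), (22, 5)] -> pick v2 -> 9
v28: WRITE c=1  (c history now [(1, 15), (8, 14), (19, 1), (20, 6), (21, 14), (28, 1)])
v29: WRITE c=8  (c history now [(1, 15), (8, 14), (19, 1), (20, 6), (21, 14), (28, 1), (29, 8)])
v30: WRITE b=17  (b history now [(17, 1), (24, 12), (27, 8), (30, 17)])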